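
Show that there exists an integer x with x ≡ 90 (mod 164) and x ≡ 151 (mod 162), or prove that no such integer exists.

No, no such integer exists.

Both moduli are multiples of 2 = gcd(164, 162), so any solution would satisfy x ≡ 90 and x ≡ 151 modulo 2 simultaneously.
However 90 ≡ 0 and 151 ≡ 1 (mod 2), and 0 ≠ 1.
So no integer satisfies both congruences.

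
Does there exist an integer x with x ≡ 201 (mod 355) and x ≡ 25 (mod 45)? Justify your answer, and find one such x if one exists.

Reduce both congruences modulo 5, which divides 355 and 45: they say x ≡ 201 (mod 5) and x ≡ 25 (mod 5).
These are incompatible: 201 − 25 = 176 is not divisible by 5.
So no integer satisfies both congruences.

There is no such integer.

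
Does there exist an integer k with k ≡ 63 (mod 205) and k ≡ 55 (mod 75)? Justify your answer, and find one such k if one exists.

gcd(205, 75) = 5. If k ≡ 63 (mod 205) and k ≡ 55 (mod 75), then k ≡ 63 (mod 5) and k ≡ 55 (mod 5).
But 63 mod 5 = 3 while 55 mod 5 = 0, a contradiction.
Hence the system has no solution.

There is no such integer.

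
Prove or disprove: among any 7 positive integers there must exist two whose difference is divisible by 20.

Try 7 consecutive integers, 9, 10, …, 15. Their remainders mod 20 are 9, 10, 11, 12, 13, 14, 15 — pairwise different, as any 7 ≤ 20 consecutive integers have distinct residues.
Any two of them differ by at most 6 < 20 and by at least 1, so no difference is a multiple of 20.

No; for instance {9, 10, 11, 12, 13, 14, 15} is a counterexample.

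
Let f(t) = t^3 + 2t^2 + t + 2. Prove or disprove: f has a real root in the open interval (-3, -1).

f(-3) = -10 and f(-1) = 2, which have opposite signs.
Since f is a polynomial it is continuous on [-3, -1].
By the Intermediate Value Theorem, f takes the value 0 somewhere in the open interval.

Yes, f has a root in the interval.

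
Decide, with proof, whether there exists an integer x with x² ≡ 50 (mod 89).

Take x = 36. Then 36² = 1296 = 14·89 + 50, so 36² ≡ 50 (mod 89).

x = 36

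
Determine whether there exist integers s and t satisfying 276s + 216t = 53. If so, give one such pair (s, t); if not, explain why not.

Both 276 and 216 are divisible by gcd(276, 216) = 12, hence so is any combination 276s + 216t.
However 53 leaves remainder 5 on division by 12.
Therefore 276s + 216t = 53 has no solution in integers.

No, no such integers exist.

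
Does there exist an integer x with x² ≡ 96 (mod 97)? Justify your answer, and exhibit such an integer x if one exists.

x = 75

Take x = 75. Then 75² = 5625 = 57·97 + 96, so 75² ≡ 96 (mod 97).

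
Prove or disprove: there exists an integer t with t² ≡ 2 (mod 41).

Take t = 17. Then 17² = 289 = 7·41 + 2, so 17² ≡ 2 (mod 41).

t = 17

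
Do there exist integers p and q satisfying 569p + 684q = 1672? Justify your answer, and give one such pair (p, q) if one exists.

p = 152, q = -124

569 and 684 are coprime, so 569p + 684q ranges over all of ℤ.
Dividing repeatedly: 684 = 1·569 + 115, 569 = 4·115 + 109, 115 = 1·109 + 6, 109 = 18·6 + 1, 6 = 6·1 + 0.
Back-substituting, 1 = 109 − 18·6 = 109 − 18·(115 − 1·109) = −18·115 + 19·109 = −18·115 + 19·(569 − 4·115) = 19·569 − 94·115 = 19·569 − 94·(684 − 1·569) = −94·684 + 113·569; that is, 569·113 + 684·(-94) = 1.
Scaling by 1672 gives the particular solution (p, q) = (188936, -157168).
The general solution is p = 188936 + 684k, q = -157168 − 569k; taking k = -276 gives the smaller pair p = 152, q = -124.
Indeed 569·152 + 684·(-124) = 86488 − 84816 = 1672.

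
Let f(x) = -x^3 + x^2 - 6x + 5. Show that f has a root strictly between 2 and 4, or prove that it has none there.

No.

f(2) = -11 and f(4) = -67, both negative.
f'(x) = -3x^2 + 2x - 6 has discriminant 2² − 4·(-3)·(-6) = -68 < 0, so f' has no real roots and is negative for every real x.
So f is strictly decreasing; between 2 and 4 its values lie between f(2) = -11 and f(4) = -67, all negative. Therefore f has no root in (2, 4).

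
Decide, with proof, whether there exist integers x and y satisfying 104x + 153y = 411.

Since gcd(104, 153) = 1, every integer is an integer combination of 104 and 153.
Run the Euclidean algorithm on 153 and 104: 153 = 1·104 + 49, 104 = 2·49 + 6, 49 = 8·6 + 1, 6 = 6·1 + 0.
Working back up the chain: 1 = 49 − 8·6 = 49 − 8·(104 − 2·49) = −8·104 + 17·49 = −8·104 + 17·(153 − 1·104) = 17·153 − 25·104. So 104·(-25) + 153·17 = 1.
Multiplying through by 411: x = (-25)·411 = -10275, y = 17·411 = 6987 is a solution.
The general solution is x = -10275 + 153k, y = 6987 − 104k; taking k = 68 gives the smaller pair x = 129, y = -85.
Check: 104·129 + 153·(-85) = 13416 − 13005 = 411. ✓

x = 129, y = -85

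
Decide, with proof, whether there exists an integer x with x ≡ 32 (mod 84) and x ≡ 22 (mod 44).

Reduce both congruences modulo 4, which divides 84 and 44: they say x ≡ 32 (mod 4) and x ≡ 22 (mod 4).
These are incompatible: 32 − 22 = 10 is not divisible by 4.
Therefore no such x exists.

There is no such integer.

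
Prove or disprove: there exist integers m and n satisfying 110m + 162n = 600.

Every value of 110m + 162n is a multiple of gcd(110, 162) = 2; since 2 ∣ 600, solutions exist.
Dividing through by 2 reduces the equation to 55m + 81n = 300.
Run the Euclidean algorithm on 81 and 55: 81 = 1·55 + 26, 55 = 2·26 + 3, 26 = 8·3 + 2, 3 = 1·2 + 1, 2 = 2·1 + 0.
Working back up the chain: 1 = 3 − 1·2 = 3 − (26 − 8·3) = −26 + 9·3 = −26 + 9·(55 − 2·26) = 9·55 − 19·26 = 9·55 − 19·(81 − 1·55) = −19·81 + 28·55. So 55·28 + 81·(-19) = 1.
Multiplying through by 300: m = 28·300 = 8400, n = (-19)·300 = -5700 is a solution.
The general solution is m = 8400 + 81k, n = -5700 − 55k; taking k = -103 gives the smaller pair m = 57, n = -35.
Check: 110·57 + 162·(-35) = 6270 − 5670 = 600. ✓

m = 57, n = -35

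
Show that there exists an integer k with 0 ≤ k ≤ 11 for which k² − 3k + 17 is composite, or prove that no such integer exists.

k = 7

At k = 7: 7² − 3·7 + 17 = 45 = 3·15, which is composite.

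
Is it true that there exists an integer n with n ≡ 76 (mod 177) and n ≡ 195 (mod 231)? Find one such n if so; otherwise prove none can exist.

gcd(177, 231) = 3. If n ≡ 76 (mod 177) and n ≡ 195 (mod 231), then n ≡ 76 (mod 3) and n ≡ 195 (mod 3).
However 76 ≡ 1 and 195 ≡ 0 (mod 3), and 1 ≠ 0.
So no integer satisfies both congruences.

No such integer exists.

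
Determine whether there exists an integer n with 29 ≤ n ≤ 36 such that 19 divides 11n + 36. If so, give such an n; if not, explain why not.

Try n = 33: 11·33 + 36 = 399 = 21·19, which is divisible by 19.

n = 33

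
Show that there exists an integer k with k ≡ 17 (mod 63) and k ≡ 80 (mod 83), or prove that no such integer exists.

k = 80

Since 63 and 83 share no common factor, CRT says the pair of congruences has a solution (unique mod 5229).
Write k = 17 + 63t and require 17 + 63t ≡ 80 (mod 83), i.e. 63t ≡ 63 (mod 83).
Invert 63 mod 83 by the Euclidean algorithm: 83 = 1·63 + 20, 63 = 3·20 + 3, 20 = 6·3 + 2, 3 = 1·2 + 1, 2 = 2·1 + 0; back-substituting, 1 = 3 − 1·2 = 3 − (20 − 6·3) = −20 + 7·3 = −20 + 7·(63 − 3·20) = 7·63 − 22·20 = 7·63 − 22·(83 − 1·63) = −22·83 + 29·63. Hence 63·29 ≡ 1, so 63⁻¹ ≡ 29 (mod 83).
Therefore t ≡ 29·63 = 1827 ≡ 1 (mod 83).
With t = 1: k = 17 + 63·1 = 80.
Check: 80 mod 63 = 17, 80 mod 83 = 80. ✓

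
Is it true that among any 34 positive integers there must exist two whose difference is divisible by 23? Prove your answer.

Yes, this is always true.

Partition the integers by their residue mod 23; there are 23 classes.
Placing 34 integers into 23 classes, some class receives at least two — say a and b.
Their difference a − b is then a multiple of 23.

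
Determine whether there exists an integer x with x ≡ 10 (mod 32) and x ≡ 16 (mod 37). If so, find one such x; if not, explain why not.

x = 682

Since 32 and 37 share no common factor, CRT says the pair of congruences has a solution (unique mod 1184).
Any solution of the first congruence is x = 10 + 32t; substituting into the second, 32t ≡ 16 − 10 ≡ 6 (mod 37).
Since 32·22 = 704 = 19·37 + 1, the inverse of 32 mod 37 is 22.
Multiplying by 22: t ≡ 22·6 = 132 ≡ 21 (mod 37).
With t = 21: x = 10 + 32·21 = 682.
Check: 682 mod 32 = 10, 682 mod 37 = 16. ✓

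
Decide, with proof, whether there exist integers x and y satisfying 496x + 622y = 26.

Every value of 496x + 622y is a multiple of gcd(496, 622) = 2; since 2 ∣ 26, solutions exist.
Dividing through by 2 reduces the equation to 248x + 311y = 13.
Dividing repeatedly: 311 = 1·248 + 63, 248 = 3·63 + 59, 63 = 1·59 + 4, 59 = 14·4 + 3, 4 = 1·3 + 1, 3 = 3·1 + 0.
Unwinding: 1 = 4 − 1·3 = 4 − (59 − 14·4) = −59 + 15·4 = −59 + 15·(63 − 1·59) = 15·63 − 16·59 = 15·63 − 16·(248 − 3·63) = −16·248 + 63·63 = −16·248 + 63·(311 − 1·248) = 63·311 − 79·248, i.e. 248·(-79) + 311·63 = 1.
Times 13: 248·(-1027) + 311·819 = 13, so (-1027, 819) solves it.
Adding 4·311 to x and subtracting 4·248 from y gives the tidier solution (217, -173).
Indeed 496·217 + 622·(-173) = 107632 − 107606 = 26.

x = 217, y = -173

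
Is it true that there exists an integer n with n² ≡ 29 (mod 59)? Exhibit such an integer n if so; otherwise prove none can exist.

n = 18

Take n = 18. Then 18² = 324 = 5·59 + 29, so 18² ≡ 29 (mod 59).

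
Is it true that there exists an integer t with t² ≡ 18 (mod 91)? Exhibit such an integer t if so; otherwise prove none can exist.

Since 13 ∣ 91, a solution of t² ≡ 18 (mod 91) would also satisfy t² ≡ 18 ≡ 5 (mod 13).
Since (13 − t)² ≡ t² (mod 13), it suffices to square t = 0, 1, …, 6: the residues are 0, 1, 4, 9, 3, 12, 10.
The set of squares mod 13 is therefore {0, 1, 3, 4, 9, 10, 12}, which does not contain 5.
Therefore t² ≡ 18 (mod 91) has no solution.

No, no such integer exists.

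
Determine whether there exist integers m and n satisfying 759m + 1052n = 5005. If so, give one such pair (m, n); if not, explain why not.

759 and 1052 are coprime, so 759m + 1052n ranges over all of ℤ.
Dividing repeatedly: 1052 = 1·759 + 293, 759 = 2·293 + 173, 293 = 1·173 + 120, 173 = 1·120 + 53, 120 = 2·53 + 14, 53 = 3·14 + 11, 14 = 1·11 + 3, 11 = 3·3 + 2, 3 = 1·2 + 1, 2 = 2·1 + 0.
Working back up the chain: 1 = 3 − 1·2 = 3 − (11 − 3·3) = −11 + 4·3 = −11 + 4·(14 − 1·11) = 4·14 − 5·11 = 4·14 − 5·(53 − 3·14) = −5·53 + 19·14 = −5·53 + 19·(120 − 2·53) = 19·120 − 43·53 = 19·120 − 43·(173 − 1·120) = −43·173 + 62·120 = −43·173 + 62·(293 − 1·173) = 62·293 − 105·173 = 62·293 − 105·(759 − 2·293) = −105·759 + 272·293 = −105·759 + 272·(1052 − 1·759) = 272·1052 − 377·759. So 759·(-377) + 1052·272 = 1.
Scaling by 5005 gives the particular solution (m, n) = (-1886885, 1361360).
The general solution is m = -1886885 + 1052k, n = 1361360 − 759k; taking k = 1794 gives the smaller pair m = 403, n = -286.
Indeed 759·403 + 1052·(-286) = 305877 − 300872 = 5005.

m = 403, n = -286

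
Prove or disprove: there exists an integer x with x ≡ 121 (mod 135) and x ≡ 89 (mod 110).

There is no such integer.

Reduce both congruences modulo 5, which divides 135 and 110: they say x ≡ 121 (mod 5) and x ≡ 89 (mod 5).
But 121 mod 5 = 1 while 89 mod 5 = 4, a contradiction.
Therefore no such x exists.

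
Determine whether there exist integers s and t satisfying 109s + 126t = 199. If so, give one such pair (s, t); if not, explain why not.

s = 55, t = -46

109 and 126 are coprime, so 109s + 126t ranges over all of ℤ.
Run the Euclidean algorithm on 126 and 109: 126 = 1·109 + 17, 109 = 6·17 + 7, 17 = 2·7 + 3, 7 = 2·3 + 1, 3 = 3·1 + 0.
Working back up the chain: 1 = 7 − 2·3 = 7 − 2·(17 − 2·7) = −2·17 + 5·7 = −2·17 + 5·(109 − 6·17) = 5·109 − 32·17 = 5·109 − 32·(126 − 1·109) = −32·126 + 37·109. So 109·37 + 126·(-32) = 1.
Multiplying through by 199: s = 37·199 = 7363, t = (-32)·199 = -6368 is a solution.
Shifting by a multiple of (126, −109) keeps it a solution: s = 7363 − 58·126 = 55, t = -6368 + 58·109 = -46.
Indeed 109·55 + 126·(-46) = 5995 − 5796 = 199.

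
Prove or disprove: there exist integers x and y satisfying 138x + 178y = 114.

x = 55, y = -42

Since gcd(138, 178) = 2 and 114 = 2·57, Bézout's identity guarantees a solution.
Dividing through by 2 reduces the equation to 69x + 89y = 57.
Run the Euclidean algorithm on 89 and 69: 89 = 1·69 + 20, 69 = 3·20 + 9, 20 = 2·9 + 2, 9 = 4·2 + 1, 2 = 2·1 + 0.
Back-substituting, 1 = 9 − 4·2 = 9 − 4·(20 − 2·9) = −4·20 + 9·9 = −4·20 + 9·(69 − 3·20) = 9·69 − 31·20 = 9·69 − 31·(89 − 1·69) = −31·89 + 40·69; that is, 69·40 + 89·(-31) = 1.
Scaling by 57 gives the particular solution (x, y) = (2280, -1767).
The general solution is x = 2280 + 89k, y = -1767 − 69k; taking k = -25 gives the smaller pair x = 55, y = -42.
Check: 138·55 + 178·(-42) = 7590 − 7476 = 114. ✓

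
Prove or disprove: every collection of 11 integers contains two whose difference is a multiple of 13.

Take the 11 consecutive integers 30, 31, …, 40: their residues mod 13 are all distinct because 11 ≤ 13.
No two share a residue, so no pair has difference divisible by 13; the claim fails for this set.

No, the set {30, 31, 32, 33, 34, 35, 36, 37, 38, 39, 40} is a counterexample.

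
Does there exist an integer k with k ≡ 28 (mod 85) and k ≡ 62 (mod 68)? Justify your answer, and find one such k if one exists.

gcd(85, 68) = 17. A simultaneous solution exists iff 28 ≡ 62 (mod 17); here 28 mod 17 = 11 = 62 mod 17, so it does.
Step through k = 28, 28 + 85, 28 + 2·85, …: the values 28, 113, 198 reduce mod 68 to 28, 45, 62. The value 198 hits 62.
Check: 198 mod 85 = 28, 198 mod 68 = 62. ✓

k = 198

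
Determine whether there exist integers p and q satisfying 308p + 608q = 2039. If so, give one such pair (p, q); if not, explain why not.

No such integers exist.

Both 308 and 608 are divisible by gcd(308, 608) = 4, hence so is any combination 308p + 608q.
But 2039 = 4·509 + 3, so 4 ∤ 2039.
Therefore 308p + 608q = 2039 has no solution in integers.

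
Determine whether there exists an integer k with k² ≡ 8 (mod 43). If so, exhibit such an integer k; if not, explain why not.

Apply Euler's criterion with the prime 43: 8 is a quadratic residue iff 8^21 ≡ 1 (mod 43), and a non-residue iff it is ≡ −1.
Repeated squaring mod 43: 8^2 = 64 ≡ 21; 8^4 ≡ 21² = 441 ≡ 11; 8^8 ≡ 11² = 121 ≡ 35; 8^16 ≡ 35² = 1225 ≡ 21.
Since 21 = 16 + 4 + 1, 8^21 ≡ 21 · 11 · 8; multiplying out mod 43: 21·11 = 231 ≡ 16, then 16·8 = 128 ≡ 42. Thus 8^21 ≡ 42 ≡ −1 (mod 43).
The value −1 means 8 is a non-residue modulo 43, so k² ≡ 8 (mod 43) is impossible.

No such integer exists.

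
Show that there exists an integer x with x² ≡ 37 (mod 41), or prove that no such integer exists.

x = 23

Take x = 23. Then 23² = 529 = 12·41 + 37, so 23² ≡ 37 (mod 41).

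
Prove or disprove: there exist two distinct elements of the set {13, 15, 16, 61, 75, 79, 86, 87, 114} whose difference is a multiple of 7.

16 mod 7 = 2 and 79 mod 7 = 2, so 79 − 16 = 63 = 9·7.

16 and 79 are such a pair.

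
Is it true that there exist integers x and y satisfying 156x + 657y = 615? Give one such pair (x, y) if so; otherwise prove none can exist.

Every value of 156x + 657y is a multiple of gcd(156, 657) = 3; since 3 ∣ 615, solutions exist.
Dividing through by 3 reduces the equation to 52x + 219y = 205.
Euclidean algorithm: 219 = 4·52 + 11, 52 = 4·11 + 8, 11 = 1·8 + 3, 8 = 2·3 + 2, 3 = 1·2 + 1, 2 = 2·1 + 0.
Back-substituting, 1 = 3 − 1·2 = 3 − (8 − 2·3) = −8 + 3·3 = −8 + 3·(11 − 1·8) = 3·11 − 4·8 = 3·11 − 4·(52 − 4·11) = −4·52 + 19·11 = −4·52 + 19·(219 − 4·52) = 19·219 − 80·52; that is, 52·(-80) + 219·19 = 1.
Scaling by 205 gives the particular solution (x, y) = (-16400, 3895).
The general solution is x = -16400 + 219k, y = 3895 − 52k; taking k = 75 gives the smaller pair x = 25, y = -5.
Indeed 156·25 + 657·(-5) = 3900 − 3285 = 615.

x = 25, y = -5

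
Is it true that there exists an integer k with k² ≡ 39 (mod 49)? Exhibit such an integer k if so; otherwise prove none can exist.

k = 26 works: 26² = 676, and 676 − 39 = 637 = 13·49.

k = 26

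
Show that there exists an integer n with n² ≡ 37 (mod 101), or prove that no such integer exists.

Take n = 21. Then 21² = 441 = 4·101 + 37, so 21² ≡ 37 (mod 101).

n = 21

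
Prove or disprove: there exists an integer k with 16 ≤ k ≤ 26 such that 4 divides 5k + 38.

k = 18 works, since 5·18 + 38 = 128 = 32·4.

k = 18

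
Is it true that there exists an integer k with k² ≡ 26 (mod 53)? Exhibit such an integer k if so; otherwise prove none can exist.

No, no such integer exists.

Apply Euler's criterion with the prime 53: 26 is a quadratic residue iff 26^26 ≡ 1 (mod 53), and a non-residue iff it is ≡ −1.
Squaring successively (mod 53): 26^2 = 676 ≡ 40; 26^4 ≡ 40² = 1600 ≡ 10; 26^8 ≡ 10² = 100 ≡ 47; 26^16 ≡ 47² = 2209 ≡ 36.
Since 26 = 16 + 8 + 2, 26^26 ≡ 36 · 47 · 40; multiplying out mod 53: 36·47 = 1692 ≡ 49, then 49·40 = 1960 ≡ 52. Thus 26^26 ≡ 52 ≡ −1 (mod 53).
By Euler's criterion 26 is a quadratic non-residue mod 53: no k satisfies k² ≡ 26 (mod 53).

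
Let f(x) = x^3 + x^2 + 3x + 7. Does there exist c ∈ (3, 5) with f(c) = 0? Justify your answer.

Evaluate at the endpoints: f(3) = 52, f(5) = 172 — same sign (positive).
The derivative f'(x) = 3x^2 + 2x + 3 is a quadratic with discriminant 2² − 4·3·3 = -32 < 0; it never vanishes, so it is always positive (sign of the leading coefficient).
So f is strictly increasing; between 3 and 5 its values lie between f(3) = 52 and f(5) = 172, all positive. Therefore f has no root in (3, 5).

f has no root in that interval.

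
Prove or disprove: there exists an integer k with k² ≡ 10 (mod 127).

No such integer exists.

Apply Euler's criterion with the prime 127: 10 is a quadratic residue iff 10^63 ≡ 1 (mod 127), and a non-residue iff it is ≡ −1.
Squaring successively (mod 127): 10^2 = 100 ≡ 100; 10^4 ≡ 100² = 10000 ≡ 94; 10^8 ≡ 94² = 8836 ≡ 73; 10^16 ≡ 73² = 5329 ≡ 122; 10^32 ≡ 122² = 14884 ≡ 25.
Since 63 = 32 + 16 + 8 + 4 + 2 + 1, 10^63 ≡ 25 · 122 · 73 · 94 · 100 · 10; multiplying out mod 127: 25·122 = 3050 ≡ 2, then 2·73 = 146 ≡ 19, then 19·94 = 1786 ≡ 8, then 8·100 = 800 ≡ 38, then 38·10 = 380 ≡ 126. Thus 10^63 ≡ 126 ≡ −1 (mod 127).
By Euler's criterion 10 is a quadratic non-residue mod 127: no k satisfies k² ≡ 10 (mod 127).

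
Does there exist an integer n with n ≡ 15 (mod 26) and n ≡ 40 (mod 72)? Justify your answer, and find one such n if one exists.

Reduce both congruences modulo 2, which divides 26 and 72: they say n ≡ 15 (mod 2) and n ≡ 40 (mod 2).
But 15 mod 2 = 1 while 40 mod 2 = 0, a contradiction.
Therefore no such n exists.

There is no such integer.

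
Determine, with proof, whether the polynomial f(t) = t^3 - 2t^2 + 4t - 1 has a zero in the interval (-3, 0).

f(-3) = -58 and f(0) = -1, both negative.
f'(t) = 3t^2 - 4t + 4 has discriminant (-4)² − 4·3·4 = -32 < 0, so f' has no real roots and is positive for every real t.
Hence f is strictly increasing on ℝ, and in particular on [-3, 0]. A strictly monotone function with same-sign endpoint values stays negative on the whole interval, so f has no zero in (-3, 0).

f has no root in that interval.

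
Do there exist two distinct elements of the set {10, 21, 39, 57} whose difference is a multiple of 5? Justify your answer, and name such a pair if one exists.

Reduce each element modulo 5: 10↦0, 21↦1, 39↦4, 57↦2.
These 4 residues are pairwise different, hence no difference of two elements is divisible by 5.

No such pair exists.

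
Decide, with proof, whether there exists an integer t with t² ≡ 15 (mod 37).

No such integer exists.

Apply Euler's criterion with the prime 37: 15 is a quadratic residue iff 15^18 ≡ 1 (mod 37), and a non-residue iff it is ≡ −1.
Squaring successively (mod 37): 15^2 = 225 ≡ 3; 15^4 ≡ 3² = 9 ≡ 9; 15^8 ≡ 9² = 81 ≡ 7; 15^16 ≡ 7² = 49 ≡ 12.
Since 18 = 16 + 2, 15^18 ≡ 12 · 3; multiplying out mod 37: 12·3 = 36 ≡ 36. Thus 15^18 ≡ 36 ≡ −1 (mod 37).
The value −1 means 15 is a non-residue modulo 37, so t² ≡ 15 (mod 37) is impossible.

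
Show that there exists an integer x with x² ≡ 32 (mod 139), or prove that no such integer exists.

No, no such integer exists.

Apply Euler's criterion with the prime 139: 32 is a quadratic residue iff 32^69 ≡ 1 (mod 139), and a non-residue iff it is ≡ −1.
Squaring successively (mod 139): 32^2 = 1024 ≡ 51; 32^4 ≡ 51² = 2601 ≡ 99; 32^8 ≡ 99² = 9801 ≡ 71; 32^16 ≡ 71² = 5041 ≡ 37; 32^32 ≡ 37² = 1369 ≡ 118; 32^64 ≡ 118² = 13924 ≡ 24.
Since 69 = 64 + 4 + 1, 32^69 ≡ 24 · 99 · 32; multiplying out mod 139: 24·99 = 2376 ≡ 13, then 13·32 = 416 ≡ 138. Thus 32^69 ≡ 138 ≡ −1 (mod 139).
The value −1 means 32 is a non-residue modulo 139, so x² ≡ 32 (mod 139) is impossible.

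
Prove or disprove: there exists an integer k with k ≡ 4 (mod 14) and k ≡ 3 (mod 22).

There is no such integer.

Both moduli are multiples of 2 = gcd(14, 22), so any solution would satisfy k ≡ 4 and k ≡ 3 modulo 2 simultaneously.
However 4 ≡ 0 and 3 ≡ 1 (mod 2), and 0 ≠ 1.
Therefore no such k exists.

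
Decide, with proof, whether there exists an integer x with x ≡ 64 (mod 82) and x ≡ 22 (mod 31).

gcd(82, 31) = 1, so the Chinese Remainder Theorem guarantees exactly one residue class mod 2542 satisfying both.
Any solution of the first congruence is x = 64 + 82t; substituting into the second, 82t ≡ 22 − 64 ≡ 20 (mod 31).
82 ≡ 20 (mod 31), so this reads 20t ≡ 20 (mod 31). Invert 20 mod 31 by the Euclidean algorithm: 31 = 1·20 + 11, 20 = 1·11 + 9, 11 = 1·9 + 2, 9 = 4·2 + 1, 2 = 2·1 + 0; back-substituting, 1 = 9 − 4·2 = 9 − 4·(11 − 1·9) = −4·11 + 5·9 = −4·11 + 5·(20 − 1·11) = 5·20 − 9·11 = 5·20 − 9·(31 − 1·20) = −9·31 + 14·20. Hence 20·14 ≡ 1, so 20⁻¹ ≡ 14 (mod 31).
Multiplying by 14: t ≡ 14·20 = 280 ≡ 1 (mod 31).
With t = 1: x = 64 + 82·1 = 146.
Indeed 146 ≡ 64 (mod 82) and 146 ≡ 22 (mod 31).

x = 146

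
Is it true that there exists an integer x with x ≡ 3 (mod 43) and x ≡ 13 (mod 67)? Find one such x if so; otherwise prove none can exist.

The moduli 43 and 67 are coprime, so by the Chinese Remainder Theorem a unique solution modulo 2881 exists.
Write x = 3 + 43t and require 3 + 43t ≡ 13 (mod 67), i.e. 43t ≡ 10 (mod 67).
Invert 43 mod 67 by the Euclidean algorithm: 67 = 1·43 + 24, 43 = 1·24 + 19, 24 = 1·19 + 5, 19 = 3·5 + 4, 5 = 1·4 + 1, 4 = 4·1 + 0; back-substituting, 1 = 5 − 1·4 = 5 − (19 − 3·5) = −19 + 4·5 = −19 + 4·(24 − 1·19) = 4·24 − 5·19 = 4·24 − 5·(43 − 1·24) = −5·43 + 9·24 = −5·43 + 9·(67 − 1·43) = 9·67 − 14·43. Hence 43·(-14) ≡ 1, so 43⁻¹ ≡ -14 ≡ 53 (mod 67).
Multiplying by 53: t ≡ 53·10 = 530 ≡ 61 (mod 67).
With t = 61: x = 3 + 43·61 = 2626.
Check: 2626 mod 43 = 3, 2626 mod 67 = 13. ✓

x = 2626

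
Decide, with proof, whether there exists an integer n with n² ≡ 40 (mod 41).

n = 9 works: 9² = 81, and 81 − 40 = 41 = 1·41.

n = 9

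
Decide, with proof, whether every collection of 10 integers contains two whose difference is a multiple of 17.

Consider the 10 integers 60, 61, …, 69. They lie in distinct residue classes modulo 17, since 10 ≤ 17.
No two share a residue, so no pair has difference divisible by 17; the claim fails for this set.

No; for instance {60, 61, 62, 63, 64, 65, 66, 67, 68, 69} is a counterexample.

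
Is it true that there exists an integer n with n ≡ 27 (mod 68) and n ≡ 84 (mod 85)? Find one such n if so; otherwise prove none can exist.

Reduce both congruences modulo 17, which divides 68 and 85: they say n ≡ 27 (mod 17) and n ≡ 84 (mod 17).
However 27 ≡ 10 and 84 ≡ 16 (mod 17), and 10 ≠ 16.
Hence the system has no solution.

There is no such integer.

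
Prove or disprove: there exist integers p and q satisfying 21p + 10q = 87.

Since gcd(21, 10) = 1, every integer is an integer combination of 21 and 10.
Run the Euclidean algorithm on 21 and 10: 21 = 2·10 + 1, 10 = 10·1 + 0.
Working back up the chain: 1 = 21 − 2·10. So 21·1 + 10·(-2) = 1.
Multiplying through by 87: p = 1·87 = 87, q = (-2)·87 = -174 is a solution.
Subtracting 8·10 from p and adding 8·21 to q gives the tidier solution (7, -6).
Indeed 21·7 + 10·(-6) = 147 − 60 = 87.

p = 7, q = -6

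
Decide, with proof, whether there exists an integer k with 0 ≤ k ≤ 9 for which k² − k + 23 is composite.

k = 4

At k = 4: 4² − 4 + 23 = 35 = 5·7, which is composite.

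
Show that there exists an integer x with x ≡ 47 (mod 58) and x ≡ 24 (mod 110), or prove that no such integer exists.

gcd(58, 110) = 2. If x ≡ 47 (mod 58) and x ≡ 24 (mod 110), then x ≡ 47 (mod 2) and x ≡ 24 (mod 2).
However 47 ≡ 1 and 24 ≡ 0 (mod 2), and 1 ≠ 0.
Hence the system has no solution.

There is no such integer.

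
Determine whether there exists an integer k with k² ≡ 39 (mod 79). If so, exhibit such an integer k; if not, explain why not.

Apply Euler's criterion with the prime 79: 39 is a quadratic residue iff 39^39 ≡ 1 (mod 79), and a non-residue iff it is ≡ −1.
Squaring successively (mod 79): 39^2 = 1521 ≡ 20; 39^4 ≡ 20² = 400 ≡ 5; 39^8 ≡ 5² = 25 ≡ 25; 39^16 ≡ 25² = 625 ≡ 72; 39^32 ≡ 72² = 5184 ≡ 49.
Since 39 = 32 + 4 + 2 + 1, 39^39 ≡ 49 · 5 · 20 · 39; multiplying out mod 79: 49·5 = 245 ≡ 8, then 8·20 = 160 ≡ 2, then 2·39 = 78 ≡ 78. Thus 39^39 ≡ 78 ≡ −1 (mod 79).
By Euler's criterion 39 is a quadratic non-residue mod 79: no k satisfies k² ≡ 39 (mod 79).

No such integer exists.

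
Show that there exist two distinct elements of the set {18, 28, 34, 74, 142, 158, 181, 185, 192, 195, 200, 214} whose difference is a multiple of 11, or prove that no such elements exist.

74 and 195 are such a pair.

74 mod 11 = 8 and 195 mod 11 = 8, so 195 − 74 = 121 = 11·11.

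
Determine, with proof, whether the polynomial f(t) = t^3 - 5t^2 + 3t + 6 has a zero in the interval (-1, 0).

f(-1) = -3 and f(0) = 6, which have opposite signs.
Since f is a polynomial it is continuous on [-1, 0].
By the Intermediate Value Theorem, f takes the value 0 somewhere in the open interval.

Yes, f has a root in the interval.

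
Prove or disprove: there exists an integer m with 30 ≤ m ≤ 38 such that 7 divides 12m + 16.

m = 36

m = 36 works, since 12·36 + 16 = 448 = 64·7.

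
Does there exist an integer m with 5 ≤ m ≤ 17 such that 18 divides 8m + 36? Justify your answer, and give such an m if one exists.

For m = 5, 6, 7, 8 the values 76, 84, 92, 100 are not multiples of 18. m = 9 works, since 8·9 + 36 = 108 = 6·18.

m = 9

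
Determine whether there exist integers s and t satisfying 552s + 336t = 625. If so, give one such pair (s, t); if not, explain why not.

Any value of 552s + 336t is a multiple of gcd(552, 336) = 24.
However 625 leaves remainder 1 on division by 24.
So the equation is unsolvable over ℤ.

No such integers exist.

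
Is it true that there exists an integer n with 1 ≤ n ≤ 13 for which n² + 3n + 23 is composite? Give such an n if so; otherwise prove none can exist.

n = 8

At n = 8: 8² + 3·8 + 23 = 111 = 3·37, which is composite.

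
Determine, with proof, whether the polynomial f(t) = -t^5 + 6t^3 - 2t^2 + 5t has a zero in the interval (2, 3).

Yes, f has a root in the interval.

f(2) = 18 and f(3) = -84, which have opposite signs.
Since f is a polynomial it is continuous on [2, 3].
By the Intermediate Value Theorem, f takes the value 0 somewhere in the open interval.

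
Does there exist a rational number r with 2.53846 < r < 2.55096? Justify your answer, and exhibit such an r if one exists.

Look for a denominator N such that an integer falls strictly between N·2.53846 and N·2.55096. N = 11 works: 11·2.53846 = 27.92306 < 28 < 28.06056 = 11·2.55096.
Dividing back, 2.53846 < 28/11 < 2.55096, and 28/11 is rational.

r = 28/11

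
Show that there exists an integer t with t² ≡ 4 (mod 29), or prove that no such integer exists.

Take t = 2. Then 2² = 4, and since 0 ≤ 4 < 29 this is already reduced: 2² ≡ 4 (mod 29).

t = 2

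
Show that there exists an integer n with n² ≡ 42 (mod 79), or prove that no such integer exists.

Take n = 11. Then 11² = 121 = 1·79 + 42, so 11² ≡ 42 (mod 79).

n = 11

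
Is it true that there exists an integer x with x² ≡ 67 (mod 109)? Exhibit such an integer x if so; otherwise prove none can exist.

Apply Euler's criterion with the prime 109: 67 is a quadratic residue iff 67^54 ≡ 1 (mod 109), and a non-residue iff it is ≡ −1.
Repeated squaring mod 109: 67^2 = 4489 ≡ 20; 67^4 ≡ 20² = 400 ≡ 73; 67^8 ≡ 73² = 5329 ≡ 97; 67^16 ≡ 97² = 9409 ≡ 35; 67^32 ≡ 35² = 1225 ≡ 26.
Since 54 = 32 + 16 + 4 + 2, 67^54 ≡ 26 · 35 · 73 · 20; multiplying out mod 109: 26·35 = 910 ≡ 38, then 38·73 = 2774 ≡ 49, then 49·20 = 980 ≡ 108. Thus 67^54 ≡ 108 ≡ −1 (mod 109).
The value −1 means 67 is a non-residue modulo 109, so x² ≡ 67 (mod 109) is impossible.

There is no such integer.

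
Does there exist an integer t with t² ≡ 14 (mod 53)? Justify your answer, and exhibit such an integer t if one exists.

Apply Euler's criterion with the prime 53: 14 is a quadratic residue iff 14^26 ≡ 1 (mod 53), and a non-residue iff it is ≡ −1.
Repeated squaring mod 53: 14^2 = 196 ≡ 37; 14^4 ≡ 37² = 1369 ≡ 44; 14^8 ≡ 44² = 1936 ≡ 28; 14^16 ≡ 28² = 784 ≡ 42.
Since 26 = 16 + 8 + 2, 14^26 ≡ 42 · 28 · 37; multiplying out mod 53: 42·28 = 1176 ≡ 10, then 10·37 = 370 ≡ 52. Thus 14^26 ≡ 52 ≡ −1 (mod 53).
By Euler's criterion 14 is a quadratic non-residue mod 53: no t satisfies t² ≡ 14 (mod 53).

No, no such integer exists.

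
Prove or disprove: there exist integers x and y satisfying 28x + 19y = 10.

28 and 19 are coprime, so 28x + 19y ranges over all of ℤ.
Dividing repeatedly: 28 = 1·19 + 9, 19 = 2·9 + 1, 9 = 9·1 + 0.
Back-substituting, 1 = 19 − 2·9 = 19 − 2·(28 − 1·19) = −2·28 + 3·19; that is, 28·(-2) + 19·3 = 1.
Multiplying through by 10: x = (-2)·10 = -20, y = 3·10 = 30 is a solution.
Shifting by a multiple of (19, −28) keeps it a solution: x = -20 + 2·19 = 18, y = 30 − 2·28 = -26.
Check: 28·18 + 19·(-26) = 504 − 494 = 10. ✓

x = 18, y = -26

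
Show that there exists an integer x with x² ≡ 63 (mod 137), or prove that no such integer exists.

x = 101

x = 101 works: 101² = 10201, and 10201 − 63 = 10138 = 74·137.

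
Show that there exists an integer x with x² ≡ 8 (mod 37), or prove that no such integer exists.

There is no such integer.

37 is prime, so by Euler's criterion 8 is a square mod 37 iff 8^((37−1)/2) = 8^18 ≡ 1 (mod 37).
Squaring successively (mod 37): 8^2 = 64 ≡ 27; 8^4 ≡ 27² = 729 ≡ 26; 8^8 ≡ 26² = 676 ≡ 10; 8^16 ≡ 10² = 100 ≡ 26.
Since 18 = 16 + 2, 8^18 ≡ 26 · 27; multiplying out mod 37: 26·27 = 702 ≡ 36. Thus 8^18 ≡ 36 ≡ −1 (mod 37).
By Euler's criterion 8 is a quadratic non-residue mod 37: no x satisfies x² ≡ 8 (mod 37).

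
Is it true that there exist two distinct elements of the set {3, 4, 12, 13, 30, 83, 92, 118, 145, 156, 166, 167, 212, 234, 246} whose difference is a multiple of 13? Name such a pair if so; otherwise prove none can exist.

4 and 30 are such a pair.

Both 4 and 30 leave remainder 4 on division by 13; their difference 26 = 2·13 is a multiple of 13.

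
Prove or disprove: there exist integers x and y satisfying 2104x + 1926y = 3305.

There are no such integers.

Any value of 2104x + 1926y is a multiple of gcd(2104, 1926) = 2.
However 3305 leaves remainder 1 on division by 2.
So the equation is unsolvable over ℤ.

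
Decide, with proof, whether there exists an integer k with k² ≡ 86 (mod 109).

There is no such integer.

109 is prime, so by Euler's criterion 86 is a square mod 109 iff 86^((109−1)/2) = 86^54 ≡ 1 (mod 109).
Repeated squaring mod 109: 86^2 = 7396 ≡ 93; 86^4 ≡ 93² = 8649 ≡ 38; 86^8 ≡ 38² = 1444 ≡ 27; 86^16 ≡ 27² = 729 ≡ 75; 86^32 ≡ 75² = 5625 ≡ 66.
Since 54 = 32 + 16 + 4 + 2, 86^54 ≡ 66 · 75 · 38 · 93; multiplying out mod 109: 66·75 = 4950 ≡ 45, then 45·38 = 1710 ≡ 75, then 75·93 = 6975 ≡ 108. Thus 86^54 ≡ 108 ≡ −1 (mod 109).
By Euler's criterion 86 is a quadratic non-residue mod 109: no k satisfies k² ≡ 86 (mod 109).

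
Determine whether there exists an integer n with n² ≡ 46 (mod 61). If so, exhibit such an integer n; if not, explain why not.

n = 30

n = 30 works: 30² = 900, and 900 − 46 = 854 = 14·61.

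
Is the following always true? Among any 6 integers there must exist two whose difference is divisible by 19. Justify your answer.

No; for instance {27, 28, 29, 30, 31, 32} is a counterexample.

Consider the 6 integers 27, 28, …, 32. They lie in distinct residue classes modulo 19, since 6 ≤ 19.
Any two of them differ by at most 5 < 19 and by at least 1, so no difference is a multiple of 19.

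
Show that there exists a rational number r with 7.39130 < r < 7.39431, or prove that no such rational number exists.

r = 170/23

Look for a denominator N such that an integer falls strictly between N·7.39130 and N·7.39431. N = 23 works: 23·7.39130 = 169.99990 < 170 < 170.06913 = 23·7.39431.
Hence 170/23 is a rational number with 7.39130 < 170/23 < 7.39431.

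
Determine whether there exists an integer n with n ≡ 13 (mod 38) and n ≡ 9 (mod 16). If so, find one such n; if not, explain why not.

n = 89

The moduli are not coprime: gcd(38, 16) = 2. Compatibility requires 2 ∣ (9 − 13) = -4, which holds, so solutions exist.
The integers ≡ 13 (mod 38) are 13, 51, 89, …; their remainders mod 16 are 13, 3, 9, so n = 89 is the first that is ≡ 9 (mod 16).
Indeed 89 ≡ 13 (mod 38) and 89 ≡ 9 (mod 16).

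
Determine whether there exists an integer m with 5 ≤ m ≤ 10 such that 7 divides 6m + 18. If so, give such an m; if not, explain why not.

The values of 6m + 18 for m = 5, 6, …, 10 are 48, 54, 60, 66, 72, 78; reduced mod 7 these are 6, 5, 4, 3, 2, 1.
The residue 0 does not occur, so no m in [5, 10] makes 6m + 18 a multiple of 7.

There is no such integer m in that range.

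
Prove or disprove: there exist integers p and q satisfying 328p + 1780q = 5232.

p = 309, q = -54

gcd(328, 1780) = 4, and 4 divides 5232, so integer solutions exist.
Dividing through by 4 reduces the equation to 82p + 445q = 1308.
Run the Euclidean algorithm on 445 and 82: 445 = 5·82 + 35, 82 = 2·35 + 12, 35 = 2·12 + 11, 12 = 1·11 + 1, 11 = 11·1 + 0.
Back-substituting, 1 = 12 − 1·11 = 12 − (35 − 2·12) = −35 + 3·12 = −35 + 3·(82 − 2·35) = 3·82 − 7·35 = 3·82 − 7·(445 − 5·82) = −7·445 + 38·82; that is, 82·38 + 445·(-7) = 1.
Times 1308: 82·49704 + 445·(-9156) = 1308, so (49704, -9156) solves it.
The general solution is p = 49704 + 445k, q = -9156 − 82k; taking k = -111 gives the smaller pair p = 309, q = -54.
Check: 328·309 + 1780·(-54) = 101352 − 96120 = 5232. ✓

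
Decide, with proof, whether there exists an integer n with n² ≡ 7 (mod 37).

n = 28 works: 28² = 784, and 784 − 7 = 777 = 21·37.

n = 28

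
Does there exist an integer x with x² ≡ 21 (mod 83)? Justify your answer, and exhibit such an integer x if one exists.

x = 42

x = 42 works: 42² = 1764, and 1764 − 21 = 1743 = 21·83.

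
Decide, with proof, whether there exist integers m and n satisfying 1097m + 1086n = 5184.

1097 and 1086 are coprime, so 1097m + 1086n ranges over all of ℤ.
Dividing repeatedly: 1097 = 1·1086 + 11, 1086 = 98·11 + 8, 11 = 1·8 + 3, 8 = 2·3 + 2, 3 = 1·2 + 1, 2 = 2·1 + 0.
Unwinding: 1 = 3 − 1·2 = 3 − (8 − 2·3) = −8 + 3·3 = −8 + 3·(11 − 1·8) = 3·11 − 4·8 = 3·11 − 4·(1086 − 98·11) = −4·1086 + 395·11 = −4·1086 + 395·(1097 − 1·1086) = 395·1097 − 399·1086, i.e. 1097·395 + 1086·(-399) = 1.
Scaling by 5184 gives the particular solution (m, n) = (2047680, -2068416).
Subtracting 1885·1086 from m and adding 1885·1097 to n gives the tidier solution (570, -571).
Check: 1097·570 + 1086·(-571) = 625290 − 620106 = 5184. ✓

m = 570, n = -571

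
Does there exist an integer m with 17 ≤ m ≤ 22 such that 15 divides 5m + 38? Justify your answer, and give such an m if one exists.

There is no such integer m in that range.

The values of 5m + 38 for m = 17, 18, …, 22 are 123, 128, 133, 138, 143, 148; reduced mod 15 these are 3, 8, 13, 3, 8, 13.
The residue 0 does not occur, so no m in [17, 22] makes 5m + 38 a multiple of 15.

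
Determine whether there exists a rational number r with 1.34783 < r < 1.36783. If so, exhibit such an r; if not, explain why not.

r = 15/11

Scale by 11: the interval becomes (14.82613, 15.04613), which contains the integer 15.
So r = 15/11 works: it is a ratio of integers, and dividing 11·1.34783 < 15 < 11·1.36783 through by 11 gives 1.34783 < 15/11 < 1.36783.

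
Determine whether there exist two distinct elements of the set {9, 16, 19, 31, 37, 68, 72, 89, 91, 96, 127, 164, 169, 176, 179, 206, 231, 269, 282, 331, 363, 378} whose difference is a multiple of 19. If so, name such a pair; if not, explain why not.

The pair (16, 206) works.

Reduce each element mod 19: 9↦9, 16↦16, 19↦0, 31↦12, 37↦18, 68↦11, 72↦15, 89↦13, 91↦15, 96↦1, 127↦13, 164↦12, 169↦17, 176↦5, 179↦8, 206↦16, 231↦3, 269↦3, 282↦16, 331↦8, 363↦2, 378↦17. The residue 16 repeats (at 16 and 206), and 206 − 16 = 190 = 10·19.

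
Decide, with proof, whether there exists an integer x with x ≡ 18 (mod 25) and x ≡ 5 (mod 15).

No such integer exists.

gcd(25, 15) = 5. If x ≡ 18 (mod 25) and x ≡ 5 (mod 15), then x ≡ 18 (mod 5) and x ≡ 5 (mod 5).
But 18 mod 5 = 3 while 5 mod 5 = 0, a contradiction.
Therefore no such x exists.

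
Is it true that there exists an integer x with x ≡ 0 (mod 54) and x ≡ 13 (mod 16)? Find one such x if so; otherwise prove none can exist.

No, no such integer exists.

gcd(54, 16) = 2. If x ≡ 0 (mod 54) and x ≡ 13 (mod 16), then x ≡ 0 (mod 2) and x ≡ 13 (mod 2).
But 0 mod 2 = 0 while 13 mod 2 = 1, a contradiction.
Hence the system has no solution.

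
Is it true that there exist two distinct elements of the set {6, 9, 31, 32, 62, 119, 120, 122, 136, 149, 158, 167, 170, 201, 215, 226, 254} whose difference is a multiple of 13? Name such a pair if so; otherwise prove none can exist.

6 and 32 are such a pair.

Both 6 and 32 leave remainder 6 on division by 13; their difference 26 = 2·13 is a multiple of 13.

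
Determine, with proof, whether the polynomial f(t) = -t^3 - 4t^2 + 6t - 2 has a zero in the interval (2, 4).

No.

The endpoint values f(2) = -14 and f(4) = -106 are both negative. Claim: f(t) < 0 for every t in (2, 4).
Shift to the endpoint 2: with t = 2 + u (0 < u < 2), one computes f(2 + u) = -u^3 - 10u^2 - 22u - 14.
All 4 nonzero coefficients of this polynomial in u are negative; hence for u > 0 the value is a sum of negative terms (the constant -14 among them).
So f is strictly negative on (2, 4); no root exists in the interval.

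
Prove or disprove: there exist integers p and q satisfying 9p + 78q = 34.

No, no such integers exist.

gcd(9, 78) = 3, so every integer of the form 9p + 78q is a multiple of 3.
But 34 = 3·11 + 1, so 3 ∤ 34.
So the equation is unsolvable over ℤ.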